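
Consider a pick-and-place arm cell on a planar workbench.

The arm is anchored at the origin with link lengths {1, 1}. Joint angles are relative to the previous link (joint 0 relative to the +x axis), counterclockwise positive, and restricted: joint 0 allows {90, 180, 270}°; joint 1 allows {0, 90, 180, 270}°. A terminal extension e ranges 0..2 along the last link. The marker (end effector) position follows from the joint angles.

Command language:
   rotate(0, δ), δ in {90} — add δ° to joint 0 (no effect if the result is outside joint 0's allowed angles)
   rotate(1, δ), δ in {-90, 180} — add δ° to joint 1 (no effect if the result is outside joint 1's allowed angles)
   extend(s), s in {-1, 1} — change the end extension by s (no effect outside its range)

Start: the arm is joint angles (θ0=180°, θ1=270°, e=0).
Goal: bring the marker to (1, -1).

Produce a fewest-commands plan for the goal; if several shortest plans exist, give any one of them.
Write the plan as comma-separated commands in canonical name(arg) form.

rotate(1, 180), rotate(0, 90)

t0: joint angles (θ0=180°, θ1=270°, e=0)
step 1 (rotate(1, 180)): joint angles (θ0=180°, θ1=90°, e=0)
step 2 (rotate(0, 90)): joint angles (θ0=270°, θ1=90°, e=0)
shorter routes all fall short; 2 is best.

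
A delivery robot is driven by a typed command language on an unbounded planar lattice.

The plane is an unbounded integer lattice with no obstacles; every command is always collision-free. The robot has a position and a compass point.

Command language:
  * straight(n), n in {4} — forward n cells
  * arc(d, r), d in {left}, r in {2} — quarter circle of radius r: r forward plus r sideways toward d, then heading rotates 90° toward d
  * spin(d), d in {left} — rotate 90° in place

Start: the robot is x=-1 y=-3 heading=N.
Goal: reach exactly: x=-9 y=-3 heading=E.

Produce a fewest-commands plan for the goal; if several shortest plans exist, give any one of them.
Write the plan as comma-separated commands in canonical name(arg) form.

initial: x=-1 y=-3 heading=N
[1] after arc(left, 2): x=-3 y=-1 heading=W
[2] after straight(4): x=-7 y=-1 heading=W
[3] after arc(left, 2): x=-9 y=-3 heading=S
[4] after spin(left): x=-9 y=-3 heading=E
shorter routes all fall short; 4 is best.

arc(left, 2), straight(4), arc(left, 2), spin(left)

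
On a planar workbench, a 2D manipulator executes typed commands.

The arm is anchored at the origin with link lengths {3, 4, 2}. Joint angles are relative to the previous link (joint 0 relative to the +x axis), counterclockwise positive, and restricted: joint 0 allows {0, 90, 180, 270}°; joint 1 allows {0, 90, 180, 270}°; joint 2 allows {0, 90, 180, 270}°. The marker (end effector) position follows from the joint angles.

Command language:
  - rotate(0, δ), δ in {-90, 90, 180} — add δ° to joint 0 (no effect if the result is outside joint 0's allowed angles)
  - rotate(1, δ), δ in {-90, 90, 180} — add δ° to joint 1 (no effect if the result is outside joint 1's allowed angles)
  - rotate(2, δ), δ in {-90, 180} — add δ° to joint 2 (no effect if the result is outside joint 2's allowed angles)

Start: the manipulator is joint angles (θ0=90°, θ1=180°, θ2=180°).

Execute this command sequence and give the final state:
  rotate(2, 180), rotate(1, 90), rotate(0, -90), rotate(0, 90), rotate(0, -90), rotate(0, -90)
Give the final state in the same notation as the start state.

joint angles (θ0=270°, θ1=270°, θ2=0°)

from: joint angles (θ0=90°, θ1=180°, θ2=180°)
t=1 rotate(2, 180) ⇒ joint angles (θ0=90°, θ1=180°, θ2=0°)
t=2 rotate(1, 90) ⇒ joint angles (θ0=90°, θ1=270°, θ2=0°)
t=3 rotate(0, -90) ⇒ joint angles (θ0=0°, θ1=270°, θ2=0°)
t=4 rotate(0, 90) ⇒ joint angles (θ0=90°, θ1=270°, θ2=0°)
t=5 rotate(0, -90) ⇒ joint angles (θ0=0°, θ1=270°, θ2=0°)
t=6 rotate(0, -90) ⇒ joint angles (θ0=270°, θ1=270°, θ2=0°)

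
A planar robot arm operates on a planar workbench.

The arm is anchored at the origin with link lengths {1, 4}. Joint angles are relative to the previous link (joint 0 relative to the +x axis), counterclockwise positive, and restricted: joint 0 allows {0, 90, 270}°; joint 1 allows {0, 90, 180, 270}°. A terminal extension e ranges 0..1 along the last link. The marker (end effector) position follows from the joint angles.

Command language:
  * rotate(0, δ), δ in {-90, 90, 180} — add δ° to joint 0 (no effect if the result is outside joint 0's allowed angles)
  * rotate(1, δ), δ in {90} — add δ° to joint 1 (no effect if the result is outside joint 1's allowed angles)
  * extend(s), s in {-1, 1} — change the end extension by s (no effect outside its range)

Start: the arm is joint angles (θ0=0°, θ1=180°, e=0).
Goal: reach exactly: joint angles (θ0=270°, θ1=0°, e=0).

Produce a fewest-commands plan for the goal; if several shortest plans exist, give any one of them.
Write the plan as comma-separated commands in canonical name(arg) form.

start: joint angles (θ0=0°, θ1=180°, e=0)
step 1 (rotate(0, -90)): joint angles (θ0=270°, θ1=180°, e=0)
step 2 (rotate(1, 90)): joint angles (θ0=270°, θ1=270°, e=0)
step 3 (rotate(1, 90)): joint angles (θ0=270°, θ1=0°, e=0)
no 2-step plan works, so 3 is optimal.

rotate(0, -90), rotate(1, 90), rotate(1, 90)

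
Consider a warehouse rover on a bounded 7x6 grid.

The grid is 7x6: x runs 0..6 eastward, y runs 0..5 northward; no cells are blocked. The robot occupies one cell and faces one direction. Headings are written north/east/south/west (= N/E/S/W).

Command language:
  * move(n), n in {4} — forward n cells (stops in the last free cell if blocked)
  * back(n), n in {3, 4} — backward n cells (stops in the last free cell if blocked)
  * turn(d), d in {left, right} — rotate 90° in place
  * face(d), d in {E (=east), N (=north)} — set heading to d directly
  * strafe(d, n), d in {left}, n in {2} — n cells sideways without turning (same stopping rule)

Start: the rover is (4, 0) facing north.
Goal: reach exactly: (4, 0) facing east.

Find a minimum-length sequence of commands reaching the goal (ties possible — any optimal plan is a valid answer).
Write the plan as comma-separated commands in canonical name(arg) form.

face(E)

start: (4, 0) facing north
1. face(E) → (4, 0) facing east
minimal: 1 command(s), checked below 1.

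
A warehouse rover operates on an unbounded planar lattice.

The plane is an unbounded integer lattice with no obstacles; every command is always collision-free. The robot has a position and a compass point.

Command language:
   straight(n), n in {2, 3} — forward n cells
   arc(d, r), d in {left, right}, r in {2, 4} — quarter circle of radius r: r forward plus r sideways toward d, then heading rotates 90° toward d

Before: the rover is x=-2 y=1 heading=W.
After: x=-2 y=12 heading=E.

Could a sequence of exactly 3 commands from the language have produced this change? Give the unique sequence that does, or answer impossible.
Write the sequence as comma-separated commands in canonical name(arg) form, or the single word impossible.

key: cell and facing (now E) both changed — the 3 commands mix motion and turning
start: x=-2 y=1 heading=W
1. arc(right, 4) → x=-6 y=5 heading=N
2. straight(3) → x=-6 y=8 heading=N
3. arc(right, 4) → x=-2 y=12 heading=E
no other 3-command option fits: unique.

arc(right, 4), straight(3), arc(right, 4)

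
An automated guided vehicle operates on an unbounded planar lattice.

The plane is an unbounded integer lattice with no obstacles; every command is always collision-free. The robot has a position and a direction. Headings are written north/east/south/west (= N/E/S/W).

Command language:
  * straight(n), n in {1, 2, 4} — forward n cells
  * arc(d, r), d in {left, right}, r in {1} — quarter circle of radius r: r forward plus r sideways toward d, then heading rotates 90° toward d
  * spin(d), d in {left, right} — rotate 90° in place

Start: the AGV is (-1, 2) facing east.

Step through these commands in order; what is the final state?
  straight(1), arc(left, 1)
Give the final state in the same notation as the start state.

begin: (-1, 2) facing east
step 1 (straight(1)): (0, 2) facing east
step 2 (arc(left, 1)): (1, 3) facing north

(1, 3) facing north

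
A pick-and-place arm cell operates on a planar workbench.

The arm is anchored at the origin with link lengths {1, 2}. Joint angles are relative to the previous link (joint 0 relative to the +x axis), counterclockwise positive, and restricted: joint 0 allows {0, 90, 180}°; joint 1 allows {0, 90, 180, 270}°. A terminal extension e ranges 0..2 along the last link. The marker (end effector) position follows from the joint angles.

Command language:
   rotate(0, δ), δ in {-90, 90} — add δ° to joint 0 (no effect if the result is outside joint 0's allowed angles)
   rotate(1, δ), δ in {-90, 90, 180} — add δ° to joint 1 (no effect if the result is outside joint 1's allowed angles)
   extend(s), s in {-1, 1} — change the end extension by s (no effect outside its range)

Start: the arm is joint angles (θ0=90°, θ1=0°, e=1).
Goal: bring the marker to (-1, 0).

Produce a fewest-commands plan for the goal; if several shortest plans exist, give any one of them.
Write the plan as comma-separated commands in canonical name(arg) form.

begin: joint angles (θ0=90°, θ1=0°, e=1)
[1] after rotate(1, 180): joint angles (θ0=90°, θ1=180°, e=1)
[2] after rotate(0, -90): joint angles (θ0=0°, θ1=180°, e=1)
[3] after extend(-1): joint angles (θ0=0°, θ1=180°, e=0)
minimal: 3 command(s), checked below 3.

rotate(1, 180), rotate(0, -90), extend(-1)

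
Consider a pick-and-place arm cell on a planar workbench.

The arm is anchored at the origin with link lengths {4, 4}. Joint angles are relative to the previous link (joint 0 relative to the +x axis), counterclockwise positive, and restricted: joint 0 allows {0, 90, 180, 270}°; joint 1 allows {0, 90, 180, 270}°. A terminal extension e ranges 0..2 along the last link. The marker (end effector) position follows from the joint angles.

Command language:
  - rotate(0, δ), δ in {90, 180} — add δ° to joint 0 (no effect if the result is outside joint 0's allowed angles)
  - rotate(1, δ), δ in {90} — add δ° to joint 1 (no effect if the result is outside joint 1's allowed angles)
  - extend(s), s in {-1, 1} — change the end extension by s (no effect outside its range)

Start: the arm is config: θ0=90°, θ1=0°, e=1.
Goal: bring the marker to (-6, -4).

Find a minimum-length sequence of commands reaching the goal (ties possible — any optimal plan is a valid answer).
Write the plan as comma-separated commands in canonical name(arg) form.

t0: config: θ0=90°, θ1=0°, e=1
t=1 rotate(0, 180) ⇒ config: θ0=270°, θ1=0°, e=1
t=2 extend(1) ⇒ config: θ0=270°, θ1=0°, e=2
t=3 rotate(1, 90) ⇒ config: θ0=270°, θ1=90°, e=2
t=4 rotate(1, 90) ⇒ config: θ0=270°, θ1=180°, e=2
t=5 rotate(1, 90) ⇒ config: θ0=270°, θ1=270°, e=2
shorter routes all fall short; 5 is best.

rotate(0, 180), extend(1), rotate(1, 90), rotate(1, 90), rotate(1, 90)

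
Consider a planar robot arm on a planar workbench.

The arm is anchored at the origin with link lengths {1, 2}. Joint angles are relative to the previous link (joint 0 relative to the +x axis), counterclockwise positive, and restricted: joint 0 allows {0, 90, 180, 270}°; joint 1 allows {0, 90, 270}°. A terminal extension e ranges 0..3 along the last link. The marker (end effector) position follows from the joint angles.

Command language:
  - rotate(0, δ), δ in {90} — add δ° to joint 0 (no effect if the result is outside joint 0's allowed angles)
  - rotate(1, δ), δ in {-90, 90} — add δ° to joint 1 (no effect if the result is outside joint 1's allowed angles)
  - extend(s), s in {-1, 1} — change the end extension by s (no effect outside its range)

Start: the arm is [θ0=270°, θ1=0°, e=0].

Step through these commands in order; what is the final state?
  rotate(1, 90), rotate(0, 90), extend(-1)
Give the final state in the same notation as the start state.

[θ0=0°, θ1=90°, e=0]

begin: [θ0=270°, θ1=0°, e=0]
1. rotate(1, 90) → [θ0=270°, θ1=90°, e=0]
2. rotate(0, 90) → [θ0=0°, θ1=90°, e=0]
3. extend(-1) → [θ0=0°, θ1=90°, e=0]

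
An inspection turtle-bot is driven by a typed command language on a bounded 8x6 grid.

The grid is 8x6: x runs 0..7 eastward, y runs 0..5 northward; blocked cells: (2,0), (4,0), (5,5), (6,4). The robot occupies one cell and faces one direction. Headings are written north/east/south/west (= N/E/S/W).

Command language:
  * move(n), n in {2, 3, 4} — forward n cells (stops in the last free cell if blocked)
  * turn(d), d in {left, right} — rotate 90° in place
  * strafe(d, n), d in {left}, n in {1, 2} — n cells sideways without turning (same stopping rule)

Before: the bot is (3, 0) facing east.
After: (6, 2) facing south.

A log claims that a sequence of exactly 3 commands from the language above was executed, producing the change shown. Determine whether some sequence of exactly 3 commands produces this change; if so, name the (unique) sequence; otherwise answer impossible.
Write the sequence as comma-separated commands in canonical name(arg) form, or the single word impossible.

key: running turn(right) before strafe(left, 2) would end elsewhere — order is forced
initial: (3, 0) facing east
1. strafe(left, 2) → (3, 2) facing east
2. move(3) → (6, 2) facing east
3. turn(right) → (6, 2) facing south
uniquely the one of 343 3-step routes that fits.

strafe(left, 2), move(3), turn(right)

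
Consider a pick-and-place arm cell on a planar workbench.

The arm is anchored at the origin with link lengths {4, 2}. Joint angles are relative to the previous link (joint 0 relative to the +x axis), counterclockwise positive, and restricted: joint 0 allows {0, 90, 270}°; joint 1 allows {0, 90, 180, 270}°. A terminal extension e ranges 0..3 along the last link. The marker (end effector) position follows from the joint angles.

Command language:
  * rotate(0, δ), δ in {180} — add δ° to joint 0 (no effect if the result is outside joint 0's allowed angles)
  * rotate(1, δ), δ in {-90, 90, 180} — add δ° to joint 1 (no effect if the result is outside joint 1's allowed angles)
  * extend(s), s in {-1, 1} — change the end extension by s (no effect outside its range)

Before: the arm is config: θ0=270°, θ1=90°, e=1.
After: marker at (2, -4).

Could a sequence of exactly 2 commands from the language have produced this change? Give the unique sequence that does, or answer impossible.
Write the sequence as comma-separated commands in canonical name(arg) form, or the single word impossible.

extend(-1), extend(-1)

begin: config: θ0=270°, θ1=90°, e=1
1. extend(-1) → config: θ0=270°, θ1=90°, e=0
2. extend(-1) → config: θ0=270°, θ1=90°, e=0
no other 2-command option fits: unique.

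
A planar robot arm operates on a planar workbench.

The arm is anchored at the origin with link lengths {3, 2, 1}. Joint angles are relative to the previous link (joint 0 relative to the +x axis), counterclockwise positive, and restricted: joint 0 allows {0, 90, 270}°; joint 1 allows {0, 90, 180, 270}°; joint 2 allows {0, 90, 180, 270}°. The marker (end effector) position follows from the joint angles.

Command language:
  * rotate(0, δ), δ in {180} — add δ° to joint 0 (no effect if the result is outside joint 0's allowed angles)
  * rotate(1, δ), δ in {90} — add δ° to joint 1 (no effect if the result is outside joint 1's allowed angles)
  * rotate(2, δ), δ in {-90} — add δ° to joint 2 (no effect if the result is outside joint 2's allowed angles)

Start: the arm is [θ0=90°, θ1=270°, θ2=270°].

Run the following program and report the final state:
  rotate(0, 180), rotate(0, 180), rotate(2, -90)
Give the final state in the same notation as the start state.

initial: [θ0=90°, θ1=270°, θ2=270°]
[1] after rotate(0, 180): [θ0=270°, θ1=270°, θ2=270°]
[2] after rotate(0, 180): [θ0=90°, θ1=270°, θ2=270°]
[3] after rotate(2, -90): [θ0=90°, θ1=270°, θ2=180°]

[θ0=90°, θ1=270°, θ2=180°]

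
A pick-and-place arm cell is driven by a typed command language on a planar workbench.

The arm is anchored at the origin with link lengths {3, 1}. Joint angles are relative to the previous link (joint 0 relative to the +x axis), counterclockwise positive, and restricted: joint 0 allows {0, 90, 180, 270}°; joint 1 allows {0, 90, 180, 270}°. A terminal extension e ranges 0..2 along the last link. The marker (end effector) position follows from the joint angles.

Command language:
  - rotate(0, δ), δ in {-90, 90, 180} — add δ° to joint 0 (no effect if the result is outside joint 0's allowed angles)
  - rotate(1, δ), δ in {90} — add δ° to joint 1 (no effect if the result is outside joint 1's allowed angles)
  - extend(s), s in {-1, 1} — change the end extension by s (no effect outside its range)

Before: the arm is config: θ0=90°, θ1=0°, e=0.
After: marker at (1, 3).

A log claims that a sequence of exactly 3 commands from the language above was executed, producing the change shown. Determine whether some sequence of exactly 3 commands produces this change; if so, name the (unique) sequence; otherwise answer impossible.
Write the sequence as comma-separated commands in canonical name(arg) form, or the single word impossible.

rotate(1, 90), rotate(1, 90), rotate(1, 90)

initial: config: θ0=90°, θ1=0°, e=0
step 1 (rotate(1, 90)): config: θ0=90°, θ1=90°, e=0
step 2 (rotate(1, 90)): config: θ0=90°, θ1=180°, e=0
step 3 (rotate(1, 90)): config: θ0=90°, θ1=270°, e=0
no rival 3-sequence matches.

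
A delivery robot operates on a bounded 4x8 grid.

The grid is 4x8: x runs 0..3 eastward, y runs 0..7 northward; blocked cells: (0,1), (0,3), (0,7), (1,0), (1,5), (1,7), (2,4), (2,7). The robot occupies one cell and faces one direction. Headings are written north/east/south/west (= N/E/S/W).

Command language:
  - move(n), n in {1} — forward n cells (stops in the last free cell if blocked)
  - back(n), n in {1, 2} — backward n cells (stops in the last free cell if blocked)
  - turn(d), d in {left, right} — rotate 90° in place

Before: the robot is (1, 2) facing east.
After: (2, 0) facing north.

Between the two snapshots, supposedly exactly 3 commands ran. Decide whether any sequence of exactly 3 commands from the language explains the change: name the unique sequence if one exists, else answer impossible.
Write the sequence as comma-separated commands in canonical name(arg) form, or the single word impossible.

move(1), turn(left), back(2)

key: cell and facing (now N) both changed — the 3 commands mix motion and turning
initial: (1, 2) facing east
t=1 move(1) ⇒ (2, 2) facing east
t=2 turn(left) ⇒ (2, 2) facing north
t=3 back(2) ⇒ (2, 0) facing north
all 125 alternatives checked — unique.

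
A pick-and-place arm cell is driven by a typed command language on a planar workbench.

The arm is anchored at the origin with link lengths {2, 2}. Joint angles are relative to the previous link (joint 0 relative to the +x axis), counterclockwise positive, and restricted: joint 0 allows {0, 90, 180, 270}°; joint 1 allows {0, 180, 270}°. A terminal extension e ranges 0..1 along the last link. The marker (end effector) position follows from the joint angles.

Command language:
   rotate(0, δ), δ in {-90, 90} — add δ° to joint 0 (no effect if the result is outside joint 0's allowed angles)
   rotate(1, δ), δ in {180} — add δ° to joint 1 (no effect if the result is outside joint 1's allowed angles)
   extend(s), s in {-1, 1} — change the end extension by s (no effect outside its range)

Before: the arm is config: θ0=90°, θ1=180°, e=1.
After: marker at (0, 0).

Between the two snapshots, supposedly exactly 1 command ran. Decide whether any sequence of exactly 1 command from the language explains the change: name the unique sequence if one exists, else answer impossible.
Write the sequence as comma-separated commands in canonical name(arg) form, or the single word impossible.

initial: config: θ0=90°, θ1=180°, e=1
1. extend(-1) → config: θ0=90°, θ1=180°, e=0
all 5 alternatives checked — unique.

extend(-1)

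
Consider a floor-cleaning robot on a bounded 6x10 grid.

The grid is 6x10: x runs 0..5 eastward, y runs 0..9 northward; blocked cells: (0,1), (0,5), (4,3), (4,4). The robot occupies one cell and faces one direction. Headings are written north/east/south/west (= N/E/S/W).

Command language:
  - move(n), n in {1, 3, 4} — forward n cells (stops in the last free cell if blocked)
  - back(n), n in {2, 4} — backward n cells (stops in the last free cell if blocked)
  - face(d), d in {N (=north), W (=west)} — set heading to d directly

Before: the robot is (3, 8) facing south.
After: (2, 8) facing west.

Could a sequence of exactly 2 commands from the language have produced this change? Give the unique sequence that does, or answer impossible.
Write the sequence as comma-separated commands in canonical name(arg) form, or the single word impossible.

face(W), move(1)

key: order matters: swapping face(W) and move(1) lands elsewhere
from: (3, 8) facing south
t=1 face(W) ⇒ (3, 8) facing west
t=2 move(1) ⇒ (2, 8) facing west
no other 2-command option fits: unique.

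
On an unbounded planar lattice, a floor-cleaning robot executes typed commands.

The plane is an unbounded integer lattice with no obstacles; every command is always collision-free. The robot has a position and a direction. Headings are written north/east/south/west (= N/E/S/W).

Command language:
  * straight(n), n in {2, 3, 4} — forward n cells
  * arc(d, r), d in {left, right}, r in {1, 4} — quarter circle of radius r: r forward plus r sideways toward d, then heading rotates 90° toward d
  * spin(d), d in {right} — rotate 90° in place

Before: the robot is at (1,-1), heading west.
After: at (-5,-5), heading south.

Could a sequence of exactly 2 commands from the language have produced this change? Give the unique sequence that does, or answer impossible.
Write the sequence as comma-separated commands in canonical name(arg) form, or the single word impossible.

key: order matters: swapping straight(2) and arc(left, 4) lands elsewhere
begin: at (1,-1), heading west
step 1 (straight(2)): at (-1,-1), heading west
step 2 (arc(left, 4)): at (-5,-5), heading south
no rival 2-sequence matches.

straight(2), arc(left, 4)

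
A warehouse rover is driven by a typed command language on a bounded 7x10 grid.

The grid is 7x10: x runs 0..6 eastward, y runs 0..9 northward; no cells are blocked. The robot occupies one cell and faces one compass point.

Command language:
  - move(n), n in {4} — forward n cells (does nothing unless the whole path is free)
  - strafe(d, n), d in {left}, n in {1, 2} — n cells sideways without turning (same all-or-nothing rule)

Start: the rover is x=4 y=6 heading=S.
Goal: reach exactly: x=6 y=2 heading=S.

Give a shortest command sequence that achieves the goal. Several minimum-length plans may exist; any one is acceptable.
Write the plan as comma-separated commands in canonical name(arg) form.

strafe(left, 2), move(4)

from: x=4 y=6 heading=S
t=1 strafe(left, 2) ⇒ x=6 y=6 heading=S
t=2 move(4) ⇒ x=6 y=2 heading=S
shorter routes all fall short; 2 is best.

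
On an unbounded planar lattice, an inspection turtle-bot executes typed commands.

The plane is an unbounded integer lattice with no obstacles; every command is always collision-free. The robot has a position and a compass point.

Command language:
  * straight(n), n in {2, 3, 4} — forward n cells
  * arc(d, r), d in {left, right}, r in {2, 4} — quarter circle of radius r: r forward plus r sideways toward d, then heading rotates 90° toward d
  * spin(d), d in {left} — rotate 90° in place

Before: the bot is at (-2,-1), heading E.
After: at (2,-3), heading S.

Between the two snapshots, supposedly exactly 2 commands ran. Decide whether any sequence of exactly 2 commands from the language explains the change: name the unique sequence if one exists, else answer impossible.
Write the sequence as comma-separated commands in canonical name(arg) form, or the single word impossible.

key: running arc(right, 2) before straight(2) would end elsewhere — order is forced
start: at (-2,-1), heading E
[1] after straight(2): at (0,-1), heading E
[2] after arc(right, 2): at (2,-3), heading S
no other 2-command option fits: unique.

straight(2), arc(right, 2)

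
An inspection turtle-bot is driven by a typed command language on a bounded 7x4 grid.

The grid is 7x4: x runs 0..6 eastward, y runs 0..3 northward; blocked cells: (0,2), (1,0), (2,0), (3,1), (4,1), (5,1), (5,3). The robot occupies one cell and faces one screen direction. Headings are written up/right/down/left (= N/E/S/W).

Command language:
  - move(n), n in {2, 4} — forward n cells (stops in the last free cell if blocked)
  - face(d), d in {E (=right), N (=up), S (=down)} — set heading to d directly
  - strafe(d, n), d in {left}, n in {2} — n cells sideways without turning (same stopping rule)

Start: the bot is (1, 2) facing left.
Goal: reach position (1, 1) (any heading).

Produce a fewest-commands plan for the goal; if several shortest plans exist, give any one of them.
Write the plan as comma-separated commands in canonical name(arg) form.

strafe(left, 2)

start: (1, 2) facing left
1. strafe(left, 2) → (1, 1) facing left
no 0-step plan works, so 1 is optimal.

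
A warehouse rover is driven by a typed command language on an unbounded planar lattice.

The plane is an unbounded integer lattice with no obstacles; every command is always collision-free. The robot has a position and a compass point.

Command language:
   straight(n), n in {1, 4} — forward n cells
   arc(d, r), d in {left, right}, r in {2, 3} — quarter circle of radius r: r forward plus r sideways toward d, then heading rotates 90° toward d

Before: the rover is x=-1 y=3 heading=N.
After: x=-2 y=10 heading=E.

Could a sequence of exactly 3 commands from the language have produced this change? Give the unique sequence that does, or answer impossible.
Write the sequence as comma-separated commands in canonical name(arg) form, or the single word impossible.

key: running arc(right, 3) before arc(left, 2) would end elsewhere — order is forced
t0: x=-1 y=3 heading=N
t=1 arc(left, 2) ⇒ x=-3 y=5 heading=W
t=2 arc(right, 2) ⇒ x=-5 y=7 heading=N
t=3 arc(right, 3) ⇒ x=-2 y=10 heading=E
all 216 alternatives checked — unique.

arc(left, 2), arc(right, 2), arc(right, 3)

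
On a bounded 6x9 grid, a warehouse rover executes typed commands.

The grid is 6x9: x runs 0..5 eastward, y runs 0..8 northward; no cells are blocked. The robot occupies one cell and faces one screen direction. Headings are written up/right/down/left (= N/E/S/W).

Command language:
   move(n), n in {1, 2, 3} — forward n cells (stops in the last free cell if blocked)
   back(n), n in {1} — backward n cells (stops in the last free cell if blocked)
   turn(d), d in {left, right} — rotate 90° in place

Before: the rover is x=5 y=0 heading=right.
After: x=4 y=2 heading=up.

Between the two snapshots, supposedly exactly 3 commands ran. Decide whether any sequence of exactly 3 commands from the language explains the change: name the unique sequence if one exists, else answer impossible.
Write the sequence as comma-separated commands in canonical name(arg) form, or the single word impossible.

back(1), turn(left), move(2)

key: order matters: swapping back(1) and move(2) lands elsewhere
t0: x=5 y=0 heading=right
1. back(1) → x=4 y=0 heading=right
2. turn(left) → x=4 y=0 heading=up
3. move(2) → x=4 y=2 heading=up
no rival 3-sequence matches.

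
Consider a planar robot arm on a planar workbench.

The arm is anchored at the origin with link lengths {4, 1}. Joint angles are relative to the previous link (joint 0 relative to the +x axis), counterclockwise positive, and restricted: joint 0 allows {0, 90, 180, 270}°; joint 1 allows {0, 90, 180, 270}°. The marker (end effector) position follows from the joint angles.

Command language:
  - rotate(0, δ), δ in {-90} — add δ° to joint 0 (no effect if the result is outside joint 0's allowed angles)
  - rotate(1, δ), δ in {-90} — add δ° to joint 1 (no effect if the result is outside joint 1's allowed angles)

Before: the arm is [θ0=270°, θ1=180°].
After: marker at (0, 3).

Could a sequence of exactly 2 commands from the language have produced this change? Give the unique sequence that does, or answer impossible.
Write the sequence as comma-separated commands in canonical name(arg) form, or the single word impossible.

t0: [θ0=270°, θ1=180°]
t=1 rotate(0, -90) ⇒ [θ0=180°, θ1=180°]
t=2 rotate(0, -90) ⇒ [θ0=90°, θ1=180°]
all 4 alternatives checked — unique.

rotate(0, -90), rotate(0, -90)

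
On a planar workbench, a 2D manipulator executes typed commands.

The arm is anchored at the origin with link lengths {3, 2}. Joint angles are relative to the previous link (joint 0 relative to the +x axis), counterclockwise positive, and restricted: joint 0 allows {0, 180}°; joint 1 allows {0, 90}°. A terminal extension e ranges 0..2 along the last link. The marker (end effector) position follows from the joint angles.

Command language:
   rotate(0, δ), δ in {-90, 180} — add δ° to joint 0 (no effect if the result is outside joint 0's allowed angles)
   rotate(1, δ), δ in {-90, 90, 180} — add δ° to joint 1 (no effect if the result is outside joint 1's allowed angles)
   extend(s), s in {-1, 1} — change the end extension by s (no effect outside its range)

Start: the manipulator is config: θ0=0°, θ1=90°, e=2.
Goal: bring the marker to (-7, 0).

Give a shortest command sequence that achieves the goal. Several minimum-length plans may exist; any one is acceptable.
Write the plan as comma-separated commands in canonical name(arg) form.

rotate(0, 180), rotate(1, -90)

t0: config: θ0=0°, θ1=90°, e=2
step 1 (rotate(0, 180)): config: θ0=180°, θ1=90°, e=2
step 2 (rotate(1, -90)): config: θ0=180°, θ1=0°, e=2
no 1-step plan works, so 2 is optimal.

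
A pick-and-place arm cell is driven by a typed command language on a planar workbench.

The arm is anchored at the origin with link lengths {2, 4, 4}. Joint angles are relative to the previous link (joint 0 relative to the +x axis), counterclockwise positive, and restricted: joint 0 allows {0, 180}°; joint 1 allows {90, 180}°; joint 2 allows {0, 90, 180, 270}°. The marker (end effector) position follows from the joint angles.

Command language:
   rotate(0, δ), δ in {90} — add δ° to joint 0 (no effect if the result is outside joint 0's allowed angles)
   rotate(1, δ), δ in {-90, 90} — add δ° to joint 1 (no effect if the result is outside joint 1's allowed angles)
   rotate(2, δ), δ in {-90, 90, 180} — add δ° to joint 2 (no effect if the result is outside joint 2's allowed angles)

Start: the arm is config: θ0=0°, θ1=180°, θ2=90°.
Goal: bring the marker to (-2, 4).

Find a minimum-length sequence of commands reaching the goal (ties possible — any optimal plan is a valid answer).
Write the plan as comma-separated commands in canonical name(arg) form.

initial: config: θ0=0°, θ1=180°, θ2=90°
1. rotate(2, 180) → config: θ0=0°, θ1=180°, θ2=270°
no 0-step plan works, so 1 is optimal.

rotate(2, 180)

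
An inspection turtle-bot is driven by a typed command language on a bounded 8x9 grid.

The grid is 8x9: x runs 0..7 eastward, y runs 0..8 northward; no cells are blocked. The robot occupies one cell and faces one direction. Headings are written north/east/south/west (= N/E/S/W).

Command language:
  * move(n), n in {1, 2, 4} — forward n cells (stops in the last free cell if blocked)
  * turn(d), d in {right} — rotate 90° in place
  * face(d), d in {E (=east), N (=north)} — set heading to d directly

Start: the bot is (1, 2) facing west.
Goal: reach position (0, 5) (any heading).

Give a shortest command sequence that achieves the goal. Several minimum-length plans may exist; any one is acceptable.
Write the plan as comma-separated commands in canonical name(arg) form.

start: (1, 2) facing west
[1] after move(2): (0, 2) facing west
[2] after turn(right): (0, 2) facing north
[3] after move(2): (0, 4) facing north
[4] after move(1): (0, 5) facing north
minimal: 4 command(s), checked below 4.

move(2), turn(right), move(2), move(1)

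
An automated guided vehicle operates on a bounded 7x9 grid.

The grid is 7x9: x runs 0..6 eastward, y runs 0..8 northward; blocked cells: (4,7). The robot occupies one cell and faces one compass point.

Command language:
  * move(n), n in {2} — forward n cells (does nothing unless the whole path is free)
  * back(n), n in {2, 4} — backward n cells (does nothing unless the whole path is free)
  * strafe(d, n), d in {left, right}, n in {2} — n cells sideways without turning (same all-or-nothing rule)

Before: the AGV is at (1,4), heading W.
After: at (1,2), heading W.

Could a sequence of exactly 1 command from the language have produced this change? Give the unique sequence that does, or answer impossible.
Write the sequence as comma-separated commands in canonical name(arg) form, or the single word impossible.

key: still facing W — the one step turns nothing
initial: at (1,4), heading W
[1] after strafe(left, 2): at (1,2), heading W
no other 1-command option fits: unique.

strafe(left, 2)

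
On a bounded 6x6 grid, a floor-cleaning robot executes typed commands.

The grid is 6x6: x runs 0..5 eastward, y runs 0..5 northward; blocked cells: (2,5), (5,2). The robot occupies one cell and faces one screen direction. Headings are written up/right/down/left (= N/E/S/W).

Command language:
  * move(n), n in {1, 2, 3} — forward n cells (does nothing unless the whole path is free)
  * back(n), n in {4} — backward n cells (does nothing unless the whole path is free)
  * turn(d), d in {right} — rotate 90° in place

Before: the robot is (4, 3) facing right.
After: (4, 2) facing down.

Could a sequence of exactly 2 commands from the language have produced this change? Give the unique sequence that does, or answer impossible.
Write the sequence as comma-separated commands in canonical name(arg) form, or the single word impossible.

key: order matters: swapping turn(right) and move(1) lands elsewhere
start: (4, 3) facing right
step 1 (turn(right)): (4, 3) facing down
step 2 (move(1)): (4, 2) facing down
all 25 alternatives checked — unique.

turn(right), move(1)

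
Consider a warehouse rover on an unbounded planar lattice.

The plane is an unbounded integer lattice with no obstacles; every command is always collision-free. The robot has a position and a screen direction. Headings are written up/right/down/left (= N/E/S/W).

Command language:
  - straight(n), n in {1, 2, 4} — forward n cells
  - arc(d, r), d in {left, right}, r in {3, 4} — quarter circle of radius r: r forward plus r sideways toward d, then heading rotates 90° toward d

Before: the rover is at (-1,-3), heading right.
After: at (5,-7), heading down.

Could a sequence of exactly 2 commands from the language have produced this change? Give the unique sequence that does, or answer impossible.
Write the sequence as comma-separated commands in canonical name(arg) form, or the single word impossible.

key: order matters: swapping straight(2) and arc(right, 4) lands elsewhere
start: at (-1,-3), heading right
[1] after straight(2): at (1,-3), heading right
[2] after arc(right, 4): at (5,-7), heading down
all 49 alternatives checked — unique.

straight(2), arc(right, 4)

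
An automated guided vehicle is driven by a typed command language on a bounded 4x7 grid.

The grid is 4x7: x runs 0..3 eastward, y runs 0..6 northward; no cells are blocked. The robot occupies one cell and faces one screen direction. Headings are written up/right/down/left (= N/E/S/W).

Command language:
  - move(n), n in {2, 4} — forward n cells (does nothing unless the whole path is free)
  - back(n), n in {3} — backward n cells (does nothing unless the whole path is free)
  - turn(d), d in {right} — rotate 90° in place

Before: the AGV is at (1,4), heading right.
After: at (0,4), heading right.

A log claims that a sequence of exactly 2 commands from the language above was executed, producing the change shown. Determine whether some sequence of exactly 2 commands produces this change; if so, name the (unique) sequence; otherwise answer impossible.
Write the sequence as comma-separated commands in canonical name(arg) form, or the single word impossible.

move(2), back(3)

key: running back(3) before move(2) would end elsewhere — order is forced
start: at (1,4), heading right
1. move(2) → at (3,4), heading right
2. back(3) → at (0,4), heading right
no other 2-command option fits: unique.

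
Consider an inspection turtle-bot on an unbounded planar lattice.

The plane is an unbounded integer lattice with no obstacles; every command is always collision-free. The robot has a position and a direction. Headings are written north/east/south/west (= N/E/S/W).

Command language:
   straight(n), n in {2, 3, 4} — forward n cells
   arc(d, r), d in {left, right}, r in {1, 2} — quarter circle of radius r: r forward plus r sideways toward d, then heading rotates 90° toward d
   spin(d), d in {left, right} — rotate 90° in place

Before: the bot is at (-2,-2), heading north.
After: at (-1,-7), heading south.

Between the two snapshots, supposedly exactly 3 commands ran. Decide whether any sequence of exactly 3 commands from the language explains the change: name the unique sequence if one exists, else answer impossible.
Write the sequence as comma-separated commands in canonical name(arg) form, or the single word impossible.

key: running straight(4) before spin(right) would end elsewhere — order is forced
t0: at (-2,-2), heading north
[1] after spin(right): at (-2,-2), heading east
[2] after arc(right, 1): at (-1,-3), heading south
[3] after straight(4): at (-1,-7), heading south
no other 3-command option fits: unique.

spin(right), arc(right, 1), straight(4)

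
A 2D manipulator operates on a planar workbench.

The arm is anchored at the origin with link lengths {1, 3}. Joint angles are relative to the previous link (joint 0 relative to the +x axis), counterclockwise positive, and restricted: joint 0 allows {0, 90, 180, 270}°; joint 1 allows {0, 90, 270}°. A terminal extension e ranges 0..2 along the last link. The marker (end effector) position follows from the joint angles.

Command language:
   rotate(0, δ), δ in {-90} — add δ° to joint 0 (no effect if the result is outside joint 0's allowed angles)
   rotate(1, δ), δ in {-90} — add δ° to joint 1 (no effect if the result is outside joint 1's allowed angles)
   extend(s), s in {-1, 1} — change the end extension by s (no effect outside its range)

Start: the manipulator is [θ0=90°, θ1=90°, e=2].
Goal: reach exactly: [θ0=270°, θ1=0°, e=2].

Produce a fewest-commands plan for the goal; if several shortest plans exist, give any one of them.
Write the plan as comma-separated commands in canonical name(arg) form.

from: [θ0=90°, θ1=90°, e=2]
t=1 rotate(1, -90) ⇒ [θ0=90°, θ1=0°, e=2]
t=2 rotate(0, -90) ⇒ [θ0=0°, θ1=0°, e=2]
t=3 rotate(0, -90) ⇒ [θ0=270°, θ1=0°, e=2]
shorter routes all fall short; 3 is best.

rotate(1, -90), rotate(0, -90), rotate(0, -90)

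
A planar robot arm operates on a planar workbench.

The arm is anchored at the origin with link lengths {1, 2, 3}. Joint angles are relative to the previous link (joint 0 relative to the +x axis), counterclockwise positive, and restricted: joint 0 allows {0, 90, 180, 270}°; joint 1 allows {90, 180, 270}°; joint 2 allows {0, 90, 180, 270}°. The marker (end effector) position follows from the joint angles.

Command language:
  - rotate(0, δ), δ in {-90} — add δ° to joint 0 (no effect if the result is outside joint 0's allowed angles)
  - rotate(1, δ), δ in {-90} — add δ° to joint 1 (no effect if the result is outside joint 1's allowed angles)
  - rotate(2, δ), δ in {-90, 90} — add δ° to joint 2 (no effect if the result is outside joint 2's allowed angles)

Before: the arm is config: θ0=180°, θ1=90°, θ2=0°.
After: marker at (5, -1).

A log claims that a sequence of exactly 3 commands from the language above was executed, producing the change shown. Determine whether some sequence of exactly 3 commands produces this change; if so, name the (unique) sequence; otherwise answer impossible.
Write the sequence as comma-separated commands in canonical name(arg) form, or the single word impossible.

begin: config: θ0=180°, θ1=90°, θ2=0°
step 1 (rotate(0, -90)): config: θ0=90°, θ1=90°, θ2=0°
step 2 (rotate(0, -90)): config: θ0=0°, θ1=90°, θ2=0°
step 3 (rotate(0, -90)): config: θ0=270°, θ1=90°, θ2=0°
no rival 3-sequence matches.

rotate(0, -90), rotate(0, -90), rotate(0, -90)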